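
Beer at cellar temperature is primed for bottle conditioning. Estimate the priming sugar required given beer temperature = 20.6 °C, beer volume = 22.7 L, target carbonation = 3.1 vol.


residual = 14.695·(0.01821 + 0.09011·e^(−0.04·T));  sugar = (target − residual)·4.0·V
residual = 14.695·(0.01821 + 0.09011·e^(−0.04·20.6)) = 0.8485
sugar = (3.1 − 0.8485)·4.0·22.7

204.4387 g


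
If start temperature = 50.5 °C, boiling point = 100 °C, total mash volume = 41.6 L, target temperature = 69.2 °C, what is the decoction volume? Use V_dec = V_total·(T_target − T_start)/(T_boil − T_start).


V_dec = 41.6·(69.2 − 50.5)/(100 − 50.5)

15.7156 L


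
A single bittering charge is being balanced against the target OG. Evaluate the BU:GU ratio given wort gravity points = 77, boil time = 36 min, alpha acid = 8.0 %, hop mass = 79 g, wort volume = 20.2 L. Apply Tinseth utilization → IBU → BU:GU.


U = 1.65·0.000125^(GP/1000)·(1−e^(−0.04t))/4.15;  IBU = (α/100)·m·U·1000/V;  BU:GU = IBU/GP
U = 1.65·0.000125^(77/1000)·(1−e^(−0.04·36))/4.15 = 0.1519
IBU = (8.0/100)·79·0.1519·1000/20.2 = 47.5148
BU:GU = 47.5148/77

0.6171


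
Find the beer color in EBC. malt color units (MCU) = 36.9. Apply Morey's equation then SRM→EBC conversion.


SRM = 1.4922·MCU^0.6859;  EBC = SRM·1.97
SRM = 1.4922·36.9^0.6859 = 17.7276
EBC = 17.7276·1.97

34.9234 EBC


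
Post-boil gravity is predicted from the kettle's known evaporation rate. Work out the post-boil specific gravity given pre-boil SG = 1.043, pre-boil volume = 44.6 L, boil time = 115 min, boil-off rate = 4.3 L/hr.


V_post = V_pre − rate·(t/60);  SG_post = 1 + (SG_pre−1)·V_pre/V_post
V_post = 44.6 − 4.3·(115/60) = 36.3583
SG_post = 1 + (1.043 − 1)·44.6/36.3583

1.0527


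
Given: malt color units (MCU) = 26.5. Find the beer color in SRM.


SRM = 1.4922 · MCU^0.6859
SRM = 1.4922 · 26.5^0.6859

14.1264 SRM


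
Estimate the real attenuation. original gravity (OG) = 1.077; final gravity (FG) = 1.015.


AA = (OG−FG)/(OG−1)·100;  RA = AA·0.8192
AA = (1.077 − 1.015)/(1.077 − 1)·100 = 80.5195
RA = 80.5195·0.8192

65.9616 %


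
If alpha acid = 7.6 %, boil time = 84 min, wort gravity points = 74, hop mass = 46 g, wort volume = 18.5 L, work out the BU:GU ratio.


U = 1.65·0.000125^(GP/1000)·(1−e^(−0.04t))/4.15;  IBU = (α/100)·m·U·1000/V;  BU:GU = IBU/GP
U = 1.65·0.000125^(74/1000)·(1−e^(−0.04·84))/4.15 = 0.1974
IBU = (7.6/100)·46·0.1974·1000/18.5 = 37.2952
BU:GU = 37.2952/74

0.5040


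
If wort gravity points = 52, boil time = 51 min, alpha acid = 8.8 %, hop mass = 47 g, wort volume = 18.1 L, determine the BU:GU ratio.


U = 1.65·0.000125^(GP/1000)·(1−e^(−0.04t))/4.15;  IBU = (α/100)·m·U·1000/V;  BU:GU = IBU/GP
U = 1.65·0.000125^(52/1000)·(1−e^(−0.04·51))/4.15 = 0.2168
IBU = (8.8/100)·47·0.2168·1000/18.1 = 49.5316
BU:GU = 49.5316/52

0.9525


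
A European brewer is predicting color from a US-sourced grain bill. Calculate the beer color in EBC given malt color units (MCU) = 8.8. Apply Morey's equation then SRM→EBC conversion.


SRM = 1.4922·MCU^0.6859;  EBC = SRM·1.97
SRM = 1.4922·8.8^0.6859 = 6.6320
EBC = 6.6320·1.97

13.0651 EBC


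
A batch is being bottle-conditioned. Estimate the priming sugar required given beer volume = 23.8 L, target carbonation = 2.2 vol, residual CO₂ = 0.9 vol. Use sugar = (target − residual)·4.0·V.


sugar = (2.2 − 0.9)·4.0·23.8

123.7600 g


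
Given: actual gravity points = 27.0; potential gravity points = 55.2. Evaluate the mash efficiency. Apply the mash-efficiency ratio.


efficiency = actual / potential × 100
efficiency = 27.0 / 55.2 × 100

48.9130 %


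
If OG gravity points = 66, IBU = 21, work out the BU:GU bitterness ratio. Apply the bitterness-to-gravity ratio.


BU:GU = IBU / OG_points
BU:GU = 21 / 66

0.3182


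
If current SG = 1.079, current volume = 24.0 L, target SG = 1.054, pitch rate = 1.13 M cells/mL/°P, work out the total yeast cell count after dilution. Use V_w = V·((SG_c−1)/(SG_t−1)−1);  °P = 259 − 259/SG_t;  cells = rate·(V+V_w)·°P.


V_w = 24.0·((1.079−1)/(1.054−1)−1) = 11.1111
V_final = 24.0 + 11.1111 = 35.1111
°P = 259 − 259/1.054 = 13.2694
cells = 1.13·35.1111·13.2694

526.4728 billion cells


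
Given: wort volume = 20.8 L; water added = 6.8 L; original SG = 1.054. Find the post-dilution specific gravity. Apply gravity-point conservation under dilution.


SG_new = 1 + (SG_old − 1)·V_old/(V_old + V_water)
pts = (1.054 − 1)·1000·20.8/(20.8 + 6.8) = 40.6957
SG_new = 1 + 40.6957/1000

1.0407


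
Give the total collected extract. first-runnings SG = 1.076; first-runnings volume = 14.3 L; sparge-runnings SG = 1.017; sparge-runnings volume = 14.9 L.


total = Σ (SG_i − 1)·1000·V_i
first = (1.076 − 1)·1000·14.3 = 1086.8000
sparge = (1.017 − 1)·1000·14.9 = 253.3000
total = 1086.8000 + 253.3000

1340.1000 gravity·L


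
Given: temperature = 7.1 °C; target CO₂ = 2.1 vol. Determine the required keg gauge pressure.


psi = vols/(0.01821 + 0.09011·e^(−0.04·T)) − 14.695
psi = 2.1/(0.01821 + 0.09011·e^(−0.04·7.1)) − 14.695

9.7117 psi


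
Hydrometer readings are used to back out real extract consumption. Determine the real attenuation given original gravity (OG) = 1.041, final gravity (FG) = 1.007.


AA = (OG−FG)/(OG−1)·100;  RA = AA·0.8192
AA = (1.041 − 1.007)/(1.041 − 1)·100 = 82.9268
RA = 82.9268·0.8192

67.9337 %


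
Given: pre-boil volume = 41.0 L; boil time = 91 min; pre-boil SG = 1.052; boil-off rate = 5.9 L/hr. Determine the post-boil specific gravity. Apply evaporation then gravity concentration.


V_post = V_pre − rate·(t/60);  SG_post = 1 + (SG_pre−1)·V_pre/V_post
V_post = 41.0 − 5.9·(91/60) = 32.0517
SG_post = 1 + (1.052 − 1)·41.0/32.0517

1.0665


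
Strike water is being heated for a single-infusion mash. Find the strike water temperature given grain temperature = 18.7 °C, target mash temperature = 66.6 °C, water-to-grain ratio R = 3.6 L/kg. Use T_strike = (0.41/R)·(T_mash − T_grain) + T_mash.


T_strike = (0.41/3.6)·(66.6 − 18.7) + 66.6

72.0553 °C


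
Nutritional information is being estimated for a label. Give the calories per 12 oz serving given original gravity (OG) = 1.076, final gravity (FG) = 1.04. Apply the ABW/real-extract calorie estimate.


ABW = (OG−FG)·131.25·0.79/FG;  °P = 259 − 259/SG (for OG→OE and FG→AE);  RE = 0.1808·OE + 0.8192·AE;  Cal = (6.9·ABW + 4·(RE−0.1))·FG·3.55
ABW = (1.076 − 1.04)·131.25·0.79/1.04 = 3.5892
OE = 259 − 259/1.076 = 18.2937 °P
AE = 259 − 259/1.04 = 9.9615 °P
RE = 0.1808·18.2937 + 0.8192·9.9615 = 11.4680 °P
Cal = (6.9·3.5892 + 4·(11.4680−0.1))·1.04·3.55

259.3162 kcal


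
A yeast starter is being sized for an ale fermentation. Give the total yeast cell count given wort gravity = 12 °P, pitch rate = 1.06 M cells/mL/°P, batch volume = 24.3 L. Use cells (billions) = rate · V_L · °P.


cells = 1.06 · 24.3 · 12

309.0960 billion cells


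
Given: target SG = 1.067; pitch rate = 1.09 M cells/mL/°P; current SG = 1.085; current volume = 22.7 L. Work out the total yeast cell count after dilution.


V_w = V·((SG_c−1)/(SG_t−1)−1);  °P = 259 − 259/SG_t;  cells = rate·(V+V_w)·°P
V_w = 22.7·((1.085−1)/(1.067−1)−1) = 6.0985
V_final = 22.7 + 6.0985 = 28.7985
°P = 259 − 259/1.067 = 16.2634
cells = 1.09·28.7985·16.2634

510.5128 billion cells


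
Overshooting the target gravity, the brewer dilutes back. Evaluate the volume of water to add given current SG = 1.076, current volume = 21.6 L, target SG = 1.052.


V_water = V·((SG_curr − 1)/(SG_target − 1) − 1)
V_water = 21.6·((1.076 − 1)/(1.052 − 1) − 1)

9.9692 L


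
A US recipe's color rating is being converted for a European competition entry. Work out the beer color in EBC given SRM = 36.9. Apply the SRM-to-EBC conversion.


EBC = SRM · 1.97
EBC = 36.9 · 1.97

72.6930 EBC


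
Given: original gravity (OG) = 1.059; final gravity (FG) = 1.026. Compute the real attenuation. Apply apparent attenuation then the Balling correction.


AA = (OG−FG)/(OG−1)·100;  RA = AA·0.8192
AA = (1.059 − 1.026)/(1.059 − 1)·100 = 55.9322
RA = 55.9322·0.8192

45.8197 %


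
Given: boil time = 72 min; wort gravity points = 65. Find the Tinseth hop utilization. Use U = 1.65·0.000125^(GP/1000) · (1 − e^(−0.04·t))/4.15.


bigness = 1.65·0.000125^(65/1000) = 0.9200
boil_factor = (1 − e^(−0.04·72))/4.15 = 0.2274
U = 0.9200 · 0.2274

0.2092


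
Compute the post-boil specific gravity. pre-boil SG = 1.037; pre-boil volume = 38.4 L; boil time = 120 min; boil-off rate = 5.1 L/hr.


V_post = V_pre − rate·(t/60);  SG_post = 1 + (SG_pre−1)·V_pre/V_post
V_post = 38.4 − 5.1·(120/60) = 28.2000
SG_post = 1 + (1.037 − 1)·38.4/28.2000

1.0504


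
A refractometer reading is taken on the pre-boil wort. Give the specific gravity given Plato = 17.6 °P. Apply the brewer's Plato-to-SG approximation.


SG = 259/(259 − P)
SG = 259/(259 − 17.6)

1.0729


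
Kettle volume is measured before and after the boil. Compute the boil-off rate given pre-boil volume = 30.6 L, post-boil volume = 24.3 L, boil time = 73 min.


rate = (V_pre − V_post) / (t_min/60)
rate = (30.6 − 24.3) / (73/60)

5.1781 L/hr


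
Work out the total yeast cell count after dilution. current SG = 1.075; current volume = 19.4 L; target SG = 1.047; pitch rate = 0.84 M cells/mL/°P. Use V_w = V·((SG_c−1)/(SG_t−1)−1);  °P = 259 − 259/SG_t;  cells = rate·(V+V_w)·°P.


V_w = 19.4·((1.075−1)/(1.047−1)−1) = 11.5574
V_final = 19.4 + 11.5574 = 30.9574
°P = 259 − 259/1.047 = 11.6266
cells = 0.84·30.9574·11.6266

302.3398 billion cells


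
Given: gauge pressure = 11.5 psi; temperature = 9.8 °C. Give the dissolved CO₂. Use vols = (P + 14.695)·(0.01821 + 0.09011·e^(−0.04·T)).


vols = (11.5 + 14.695)·(0.01821 + 0.09011·e^(−0.04·9.8))

2.0720 volumes


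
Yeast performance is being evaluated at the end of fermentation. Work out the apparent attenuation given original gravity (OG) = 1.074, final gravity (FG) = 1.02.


AA = (OG − FG)/(OG − 1) · 100
AA = (1.074 − 1.02)/(1.074 − 1) · 100

72.9730 %


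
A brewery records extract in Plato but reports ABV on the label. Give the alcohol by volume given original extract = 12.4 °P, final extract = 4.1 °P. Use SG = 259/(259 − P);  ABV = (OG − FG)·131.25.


OG = 259/(259 − 12.4) = 1.0503
FG = 259/(259 − 4.1) = 1.0161
ABV = (1.0503 − 1.0161)·131.25

4.4886 % ABV


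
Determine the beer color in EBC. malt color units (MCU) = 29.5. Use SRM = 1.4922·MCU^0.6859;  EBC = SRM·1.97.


SRM = 1.4922·29.5^0.6859 = 15.2047
EBC = 15.2047·1.97

29.9533 EBC


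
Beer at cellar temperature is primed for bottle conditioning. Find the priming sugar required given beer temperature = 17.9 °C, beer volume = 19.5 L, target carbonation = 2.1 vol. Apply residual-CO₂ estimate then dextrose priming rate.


residual = 14.695·(0.01821 + 0.09011·e^(−0.04·T));  sugar = (target − residual)·4.0·V
residual = 14.695·(0.01821 + 0.09011·e^(−0.04·17.9)) = 0.9147
sugar = (2.1 − 0.9147)·4.0·19.5

92.4518 g


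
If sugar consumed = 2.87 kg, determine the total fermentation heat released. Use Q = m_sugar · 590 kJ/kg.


Q = 2.87 · 590

1693.3000 kJ


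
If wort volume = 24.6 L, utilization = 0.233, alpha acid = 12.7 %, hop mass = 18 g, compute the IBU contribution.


IBU = (α/100)·mass·U·1000 / V
IBU = (12.7/100)·18·0.233·1000 / 24.6

21.6520 IBU


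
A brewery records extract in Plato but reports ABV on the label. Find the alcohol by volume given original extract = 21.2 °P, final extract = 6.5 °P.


SG = 259/(259 − P);  ABV = (OG − FG)·131.25
OG = 259/(259 − 21.2) = 1.0892
FG = 259/(259 − 6.5) = 1.0257
ABV = (1.0892 − 1.0257)·131.25

8.3223 % ABV


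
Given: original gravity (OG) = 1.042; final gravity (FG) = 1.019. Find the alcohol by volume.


ABV = (OG − FG) · 131.25
ABV = (1.042 − 1.019) · 131.25

3.0188 % ABV


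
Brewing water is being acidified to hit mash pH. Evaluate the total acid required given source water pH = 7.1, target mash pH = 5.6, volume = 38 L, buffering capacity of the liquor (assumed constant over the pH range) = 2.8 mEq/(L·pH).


acid = buffering capacity · (pH_source − pH_target) · V
acid = 2.8 · (7.1 − 5.6) · 38

159.6000 mEq


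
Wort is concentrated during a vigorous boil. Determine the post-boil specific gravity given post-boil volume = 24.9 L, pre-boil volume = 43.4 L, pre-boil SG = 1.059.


SG_post = 1 + (SG_pre − 1)·V_pre/V_post
pts_pre = (1.059 − 1)·1000 = 59.0000
pts_post = 59.0000·43.4/24.9 = 102.8353
SG_post = 1 + 102.8353/1000

1.1028


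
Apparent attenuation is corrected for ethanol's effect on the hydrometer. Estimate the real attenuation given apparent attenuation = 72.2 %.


RA = AA · 0.8192
RA = 72.2 · 0.8192

59.1462 %


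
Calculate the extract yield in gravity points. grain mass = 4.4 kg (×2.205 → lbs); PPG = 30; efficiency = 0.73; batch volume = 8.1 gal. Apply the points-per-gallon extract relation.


points = lbs × PPG × eff / vol
lbs = 4.4 × 2.205 = 9.7020
points = 9.7020 × 30 × 0.73 / 8.1

26.2313 points


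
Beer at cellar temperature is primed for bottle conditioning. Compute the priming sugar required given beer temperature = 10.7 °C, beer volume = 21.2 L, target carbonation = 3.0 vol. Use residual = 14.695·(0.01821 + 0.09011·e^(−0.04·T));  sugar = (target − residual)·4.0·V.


residual = 14.695·(0.01821 + 0.09011·e^(−0.04·10.7)) = 1.1307
sugar = (3.0 − 1.1307)·4.0·21.2

158.5164 g


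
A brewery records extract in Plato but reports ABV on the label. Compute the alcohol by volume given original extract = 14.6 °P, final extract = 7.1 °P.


SG = 259/(259 − P);  ABV = (OG − FG)·131.25
OG = 259/(259 − 14.6) = 1.0597
FG = 259/(259 − 7.1) = 1.0282
ABV = (1.0597 − 1.0282)·131.25

4.1412 % ABV


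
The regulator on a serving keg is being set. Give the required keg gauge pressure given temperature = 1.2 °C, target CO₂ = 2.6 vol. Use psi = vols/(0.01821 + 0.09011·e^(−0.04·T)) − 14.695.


psi = 2.6/(0.01821 + 0.09011·e^(−0.04·1.2)) − 14.695

10.2817 psi


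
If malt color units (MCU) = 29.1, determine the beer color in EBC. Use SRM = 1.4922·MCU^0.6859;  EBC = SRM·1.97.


SRM = 1.4922·29.1^0.6859 = 15.0630
EBC = 15.0630·1.97

29.6741 EBC


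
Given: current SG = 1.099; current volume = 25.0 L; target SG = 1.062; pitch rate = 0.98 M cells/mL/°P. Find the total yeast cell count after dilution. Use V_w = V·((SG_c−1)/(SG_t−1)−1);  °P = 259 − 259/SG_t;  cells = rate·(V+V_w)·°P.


V_w = 25.0·((1.099−1)/(1.062−1)−1) = 14.9194
V_final = 25.0 + 14.9194 = 39.9194
°P = 259 − 259/1.062 = 15.1205
cells = 0.98·39.9194·15.1205

591.5297 billion cells


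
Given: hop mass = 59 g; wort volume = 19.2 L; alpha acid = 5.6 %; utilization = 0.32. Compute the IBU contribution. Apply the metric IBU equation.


IBU = (α/100)·mass·U·1000 / V
IBU = (5.6/100)·59·0.32·1000 / 19.2

55.0667 IBU


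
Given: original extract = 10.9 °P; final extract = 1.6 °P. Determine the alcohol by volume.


SG = 259/(259 − P);  ABV = (OG − FG)·131.25
OG = 259/(259 − 10.9) = 1.0439
FG = 259/(259 − 1.6) = 1.0062
ABV = (1.0439 − 1.0062)·131.25

4.9505 % ABV


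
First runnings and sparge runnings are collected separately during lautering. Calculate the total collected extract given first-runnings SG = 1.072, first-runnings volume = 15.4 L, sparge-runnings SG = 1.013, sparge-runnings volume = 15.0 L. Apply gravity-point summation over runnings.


total = Σ (SG_i − 1)·1000·V_i
first = (1.072 − 1)·1000·15.4 = 1108.8000
sparge = (1.013 − 1)·1000·15.0 = 195.0000
total = 1108.8000 + 195.0000

1303.8000 gravity·L


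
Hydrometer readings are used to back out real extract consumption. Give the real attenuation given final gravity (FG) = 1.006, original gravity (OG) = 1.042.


AA = (OG−FG)/(OG−1)·100;  RA = AA·0.8192
AA = (1.042 − 1.006)/(1.042 − 1)·100 = 85.7143
RA = 85.7143·0.8192

70.2171 %


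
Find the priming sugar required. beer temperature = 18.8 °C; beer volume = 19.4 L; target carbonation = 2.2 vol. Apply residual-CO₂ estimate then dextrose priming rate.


residual = 14.695·(0.01821 + 0.09011·e^(−0.04·T));  sugar = (target − residual)·4.0·V
residual = 14.695·(0.01821 + 0.09011·e^(−0.04·18.8)) = 0.8918
sugar = (2.2 − 0.8918)·4.0·19.4

101.5134 g


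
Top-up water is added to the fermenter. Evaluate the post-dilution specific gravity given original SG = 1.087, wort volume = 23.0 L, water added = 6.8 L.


SG_new = 1 + (SG_old − 1)·V_old/(V_old + V_water)
pts = (1.087 − 1)·1000·23.0/(23.0 + 6.8) = 67.1477
SG_new = 1 + 67.1477/1000

1.0671


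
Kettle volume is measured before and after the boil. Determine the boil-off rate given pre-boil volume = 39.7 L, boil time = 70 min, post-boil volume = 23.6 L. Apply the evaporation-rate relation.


rate = (V_pre − V_post) / (t_min/60)
rate = (39.7 − 23.6) / (70/60)

13.8000 L/hr


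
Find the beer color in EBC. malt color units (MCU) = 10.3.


SRM = 1.4922·MCU^0.6859;  EBC = SRM·1.97
SRM = 1.4922·10.3^0.6859 = 7.3881
EBC = 7.3881·1.97

14.5545 EBC


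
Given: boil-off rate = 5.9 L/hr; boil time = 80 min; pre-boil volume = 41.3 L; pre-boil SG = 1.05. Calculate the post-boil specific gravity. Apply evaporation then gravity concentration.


V_post = V_pre − rate·(t/60);  SG_post = 1 + (SG_pre−1)·V_pre/V_post
V_post = 41.3 − 5.9·(80/60) = 33.4333
SG_post = 1 + (1.05 − 1)·41.3/33.4333

1.0618


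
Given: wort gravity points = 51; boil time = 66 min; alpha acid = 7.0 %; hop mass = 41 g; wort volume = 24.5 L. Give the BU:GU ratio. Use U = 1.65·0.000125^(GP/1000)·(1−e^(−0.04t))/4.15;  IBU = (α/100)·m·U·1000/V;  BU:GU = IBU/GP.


U = 1.65·0.000125^(51/1000)·(1−e^(−0.04·66))/4.15 = 0.2335
IBU = (7.0/100)·41·0.2335·1000/24.5 = 27.3490
BU:GU = 27.3490/51

0.5363


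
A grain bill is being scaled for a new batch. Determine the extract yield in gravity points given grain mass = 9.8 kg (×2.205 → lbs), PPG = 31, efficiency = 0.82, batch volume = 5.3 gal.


points = lbs × PPG × eff / vol
lbs = 9.8 × 2.205 = 21.6090
points = 21.6090 × 31 × 0.82 / 5.3

103.6417 points


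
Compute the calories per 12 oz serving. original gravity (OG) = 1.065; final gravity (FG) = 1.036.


ABW = (OG−FG)·131.25·0.79/FG;  °P = 259 − 259/SG (for OG→OE and FG→AE);  RE = 0.1808·OE + 0.8192·AE;  Cal = (6.9·ABW + 4·(RE−0.1))·FG·3.55
ABW = (1.065 − 1.036)·131.25·0.79/1.036 = 2.9024
OE = 259 − 259/1.065 = 15.8075 °P
AE = 259 − 259/1.036 = 9.0000 °P
RE = 0.1808·15.8075 + 0.8192·9.0000 = 10.2308 °P
Cal = (6.9·2.9024 + 4·(10.2308−0.1))·1.036·3.55

222.6911 kcal


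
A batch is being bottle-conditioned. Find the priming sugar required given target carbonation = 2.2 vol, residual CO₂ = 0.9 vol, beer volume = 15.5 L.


sugar = (target − residual)·4.0·V
sugar = (2.2 − 0.9)·4.0·15.5

80.6000 g


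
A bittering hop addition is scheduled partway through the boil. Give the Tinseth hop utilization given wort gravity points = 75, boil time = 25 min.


U = 1.65·0.000125^(GP/1000) · (1 − e^(−0.04·t))/4.15
bigness = 1.65·0.000125^(75/1000) = 0.8409
boil_factor = (1 − e^(−0.04·25))/4.15 = 0.1523
U = 0.8409 · 0.1523

0.1281


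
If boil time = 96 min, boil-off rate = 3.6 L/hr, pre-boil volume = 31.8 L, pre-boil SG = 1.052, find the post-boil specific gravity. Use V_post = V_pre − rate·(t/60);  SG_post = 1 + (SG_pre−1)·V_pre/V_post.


V_post = 31.8 − 3.6·(96/60) = 26.0400
SG_post = 1 + (1.052 − 1)·31.8/26.0400

1.0635


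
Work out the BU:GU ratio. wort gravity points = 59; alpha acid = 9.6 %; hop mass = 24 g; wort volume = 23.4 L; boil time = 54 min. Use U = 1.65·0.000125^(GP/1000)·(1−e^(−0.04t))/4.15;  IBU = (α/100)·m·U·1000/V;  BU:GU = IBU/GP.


U = 1.65·0.000125^(59/1000)·(1−e^(−0.04·54))/4.15 = 0.2070
IBU = (9.6/100)·24·0.2070·1000/23.4 = 20.3800
BU:GU = 20.3800/59

0.3454


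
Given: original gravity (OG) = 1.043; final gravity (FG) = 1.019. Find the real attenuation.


AA = (OG−FG)/(OG−1)·100;  RA = AA·0.8192
AA = (1.043 − 1.019)/(1.043 − 1)·100 = 55.8140
RA = 55.8140·0.8192

45.7228 %


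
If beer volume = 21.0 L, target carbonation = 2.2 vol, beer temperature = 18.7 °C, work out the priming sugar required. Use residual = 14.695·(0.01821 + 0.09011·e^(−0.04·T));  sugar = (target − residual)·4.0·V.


residual = 14.695·(0.01821 + 0.09011·e^(−0.04·18.7)) = 0.8943
sugar = (2.2 − 0.8943)·4.0·21.0

109.6754 g


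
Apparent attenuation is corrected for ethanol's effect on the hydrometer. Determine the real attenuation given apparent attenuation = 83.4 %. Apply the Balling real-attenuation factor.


RA = AA · 0.8192
RA = 83.4 · 0.8192

68.3213 %


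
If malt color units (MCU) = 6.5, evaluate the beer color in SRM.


SRM = 1.4922 · MCU^0.6859
SRM = 1.4922 · 6.5^0.6859

5.3877 SRM


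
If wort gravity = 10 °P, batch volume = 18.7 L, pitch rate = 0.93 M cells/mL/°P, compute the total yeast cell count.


cells (billions) = rate · V_L · °P
cells = 0.93 · 18.7 · 10

173.9100 billion cells


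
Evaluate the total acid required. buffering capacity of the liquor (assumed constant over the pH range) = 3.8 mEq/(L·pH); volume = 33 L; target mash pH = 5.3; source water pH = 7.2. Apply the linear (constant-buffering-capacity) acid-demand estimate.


acid = buffering capacity · (pH_source − pH_target) · V
acid = 3.8 · (7.2 − 5.3) · 33

238.2600 mEq


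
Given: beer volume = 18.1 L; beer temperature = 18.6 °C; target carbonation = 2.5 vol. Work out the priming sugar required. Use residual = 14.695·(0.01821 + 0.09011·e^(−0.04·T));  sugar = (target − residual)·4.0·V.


residual = 14.695·(0.01821 + 0.09011·e^(−0.04·18.6)) = 0.8969
sugar = (2.5 − 0.8969)·4.0·18.1

116.0679 g


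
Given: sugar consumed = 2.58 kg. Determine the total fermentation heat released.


Q = m_sugar · 590 kJ/kg
Q = 2.58 · 590

1522.2000 kJ


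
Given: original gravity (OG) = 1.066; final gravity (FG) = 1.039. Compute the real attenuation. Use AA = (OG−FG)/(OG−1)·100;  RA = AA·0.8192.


AA = (1.066 − 1.039)/(1.066 − 1)·100 = 40.9091
RA = 40.9091·0.8192

33.5127 %


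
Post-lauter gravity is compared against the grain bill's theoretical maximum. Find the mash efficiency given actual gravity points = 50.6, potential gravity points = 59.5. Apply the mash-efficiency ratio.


efficiency = actual / potential × 100
efficiency = 50.6 / 59.5 × 100

85.0420 %


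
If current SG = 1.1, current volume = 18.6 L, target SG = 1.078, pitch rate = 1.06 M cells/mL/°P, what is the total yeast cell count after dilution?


V_w = V·((SG_c−1)/(SG_t−1)−1);  °P = 259 − 259/SG_t;  cells = rate·(V+V_w)·°P
V_w = 18.6·((1.1−1)/(1.078−1)−1) = 5.2462
V_final = 18.6 + 5.2462 = 23.8462
°P = 259 − 259/1.078 = 18.7403
cells = 1.06·23.8462·18.7403

473.6961 billion cells


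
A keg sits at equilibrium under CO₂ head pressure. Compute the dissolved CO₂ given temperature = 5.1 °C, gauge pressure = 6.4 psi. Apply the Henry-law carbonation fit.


vols = (P + 14.695)·(0.01821 + 0.09011·e^(−0.04·T))
vols = (6.4 + 14.695)·(0.01821 + 0.09011·e^(−0.04·5.1))

1.9342 volumes


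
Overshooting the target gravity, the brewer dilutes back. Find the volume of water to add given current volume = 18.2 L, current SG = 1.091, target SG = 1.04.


V_water = V·((SG_curr − 1)/(SG_target − 1) − 1)
V_water = 18.2·((1.091 − 1)/(1.04 − 1) − 1)

23.2050 L


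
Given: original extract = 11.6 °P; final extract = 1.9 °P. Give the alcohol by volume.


SG = 259/(259 − P);  ABV = (OG − FG)·131.25
OG = 259/(259 − 11.6) = 1.0469
FG = 259/(259 − 1.9) = 1.0074
ABV = (1.0469 − 1.0074)·131.25

5.1840 % ABV


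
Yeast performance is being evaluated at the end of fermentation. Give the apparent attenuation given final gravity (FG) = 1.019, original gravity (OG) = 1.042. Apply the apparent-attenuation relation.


AA = (OG − FG)/(OG − 1) · 100
AA = (1.042 − 1.019)/(1.042 − 1) · 100

54.7619 %


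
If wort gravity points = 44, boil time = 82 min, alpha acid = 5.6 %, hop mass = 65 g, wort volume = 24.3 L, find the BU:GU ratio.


U = 1.65·0.000125^(GP/1000)·(1−e^(−0.04t))/4.15;  IBU = (α/100)·m·U·1000/V;  BU:GU = IBU/GP
U = 1.65·0.000125^(44/1000)·(1−e^(−0.04·82))/4.15 = 0.2577
IBU = (5.6/100)·65·0.2577·1000/24.3 = 38.5956
BU:GU = 38.5956/44

0.8772


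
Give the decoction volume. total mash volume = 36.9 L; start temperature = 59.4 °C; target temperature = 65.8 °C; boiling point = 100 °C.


V_dec = V_total·(T_target − T_start)/(T_boil − T_start)
V_dec = 36.9·(65.8 − 59.4)/(100 − 59.4)

5.8167 L


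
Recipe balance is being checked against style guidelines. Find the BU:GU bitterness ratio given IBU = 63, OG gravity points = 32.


BU:GU = IBU / OG_points
BU:GU = 63 / 32

1.9688


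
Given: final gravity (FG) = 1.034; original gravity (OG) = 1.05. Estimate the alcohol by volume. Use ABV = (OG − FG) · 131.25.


ABV = (1.05 − 1.034) · 131.25

2.1000 % ABV


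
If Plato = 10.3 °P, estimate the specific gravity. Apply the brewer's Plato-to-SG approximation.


SG = 259/(259 − P)
SG = 259/(259 − 10.3)

1.0414


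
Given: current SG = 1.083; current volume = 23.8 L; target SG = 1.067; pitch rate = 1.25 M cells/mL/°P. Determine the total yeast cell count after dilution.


V_w = V·((SG_c−1)/(SG_t−1)−1);  °P = 259 − 259/SG_t;  cells = rate·(V+V_w)·°P
V_w = 23.8·((1.083−1)/(1.067−1)−1) = 5.6836
V_final = 23.8 + 5.6836 = 29.4836
°P = 259 − 259/1.067 = 16.2634
cells = 1.25·29.4836·16.2634

599.3775 billion cells


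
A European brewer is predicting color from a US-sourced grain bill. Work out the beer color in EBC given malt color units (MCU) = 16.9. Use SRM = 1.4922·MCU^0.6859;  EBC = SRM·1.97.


SRM = 1.4922·16.9^0.6859 = 10.3761
EBC = 10.3761·1.97

20.4409 EBC


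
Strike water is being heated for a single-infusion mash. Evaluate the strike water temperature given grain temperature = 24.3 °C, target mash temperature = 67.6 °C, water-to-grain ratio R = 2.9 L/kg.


T_strike = (0.41/R)·(T_mash − T_grain) + T_mash
T_strike = (0.41/2.9)·(67.6 − 24.3) + 67.6

73.7217 °C


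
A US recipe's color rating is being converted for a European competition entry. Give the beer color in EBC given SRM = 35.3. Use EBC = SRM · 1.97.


EBC = 35.3 · 1.97

69.5410 EBC


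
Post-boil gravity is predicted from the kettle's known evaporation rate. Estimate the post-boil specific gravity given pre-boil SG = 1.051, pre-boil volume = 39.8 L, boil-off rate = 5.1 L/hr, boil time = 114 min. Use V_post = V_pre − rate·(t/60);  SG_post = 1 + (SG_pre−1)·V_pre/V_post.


V_post = 39.8 − 5.1·(114/60) = 30.1100
SG_post = 1 + (1.051 − 1)·39.8/30.1100

1.0674


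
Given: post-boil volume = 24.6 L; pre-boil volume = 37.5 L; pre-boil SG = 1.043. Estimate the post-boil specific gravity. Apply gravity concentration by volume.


SG_post = 1 + (SG_pre − 1)·V_pre/V_post
pts_pre = (1.043 − 1)·1000 = 43.0000
pts_post = 43.0000·37.5/24.6 = 65.5488
SG_post = 1 + 65.5488/1000

1.0655


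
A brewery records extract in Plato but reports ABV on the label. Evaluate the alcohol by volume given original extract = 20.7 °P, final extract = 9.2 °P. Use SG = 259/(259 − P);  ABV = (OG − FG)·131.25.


OG = 259/(259 − 20.7) = 1.0869
FG = 259/(259 − 9.2) = 1.0368
ABV = (1.0869 − 1.0368)·131.25

6.5672 % ABV


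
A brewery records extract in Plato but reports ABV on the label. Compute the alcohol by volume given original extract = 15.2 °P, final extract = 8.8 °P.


SG = 259/(259 − P);  ABV = (OG − FG)·131.25
OG = 259/(259 − 15.2) = 1.0623
FG = 259/(259 − 8.8) = 1.0352
ABV = (1.0623 − 1.0352)·131.25

3.5666 % ABV


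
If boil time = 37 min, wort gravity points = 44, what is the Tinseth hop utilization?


U = 1.65·0.000125^(GP/1000) · (1 − e^(−0.04·t))/4.15
bigness = 1.65·0.000125^(44/1000) = 1.1111
boil_factor = (1 − e^(−0.04·37))/4.15 = 0.1861
U = 1.1111 · 0.1861

0.2068


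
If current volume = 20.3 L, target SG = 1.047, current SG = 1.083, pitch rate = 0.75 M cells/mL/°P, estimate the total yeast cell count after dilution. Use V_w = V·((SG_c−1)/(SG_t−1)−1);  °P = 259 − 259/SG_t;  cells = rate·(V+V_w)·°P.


V_w = 20.3·((1.083−1)/(1.047−1)−1) = 15.5489
V_final = 20.3 + 15.5489 = 35.8489
°P = 259 − 259/1.047 = 11.6266
cells = 0.75·35.8489·11.6266

312.5996 billion cells


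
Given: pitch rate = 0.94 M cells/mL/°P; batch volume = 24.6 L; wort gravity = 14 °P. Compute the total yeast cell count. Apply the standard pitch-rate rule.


cells (billions) = rate · V_L · °P
cells = 0.94 · 24.6 · 14

323.7360 billion cells


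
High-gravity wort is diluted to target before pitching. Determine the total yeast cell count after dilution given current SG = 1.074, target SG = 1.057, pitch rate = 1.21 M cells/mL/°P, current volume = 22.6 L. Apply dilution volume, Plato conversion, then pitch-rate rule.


V_w = V·((SG_c−1)/(SG_t−1)−1);  °P = 259 − 259/SG_t;  cells = rate·(V+V_w)·°P
V_w = 22.6·((1.074−1)/(1.057−1)−1) = 6.7404
V_final = 22.6 + 6.7404 = 29.3404
°P = 259 − 259/1.057 = 13.9669
cells = 1.21·29.3404·13.9669

495.8500 billion cells


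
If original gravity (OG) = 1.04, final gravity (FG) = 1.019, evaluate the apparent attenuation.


AA = (OG − FG)/(OG − 1) · 100
AA = (1.04 − 1.019)/(1.04 − 1) · 100

52.5000 %


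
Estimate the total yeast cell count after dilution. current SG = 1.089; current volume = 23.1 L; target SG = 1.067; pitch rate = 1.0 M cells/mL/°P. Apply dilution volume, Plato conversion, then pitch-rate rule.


V_w = V·((SG_c−1)/(SG_t−1)−1);  °P = 259 − 259/SG_t;  cells = rate·(V+V_w)·°P
V_w = 23.1·((1.089−1)/(1.067−1)−1) = 7.5851
V_final = 23.1 + 7.5851 = 30.6851
°P = 259 − 259/1.067 = 16.2634
cells = 1.0·30.6851·16.2634

499.0423 billion cells


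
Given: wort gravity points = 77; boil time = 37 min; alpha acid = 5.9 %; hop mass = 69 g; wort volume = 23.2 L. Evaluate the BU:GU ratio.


U = 1.65·0.000125^(GP/1000)·(1−e^(−0.04t))/4.15;  IBU = (α/100)·m·U·1000/V;  BU:GU = IBU/GP
U = 1.65·0.000125^(77/1000)·(1−e^(−0.04·37))/4.15 = 0.1537
IBU = (5.9/100)·69·0.1537·1000/23.2 = 26.9732
BU:GU = 26.9732/77

0.3503


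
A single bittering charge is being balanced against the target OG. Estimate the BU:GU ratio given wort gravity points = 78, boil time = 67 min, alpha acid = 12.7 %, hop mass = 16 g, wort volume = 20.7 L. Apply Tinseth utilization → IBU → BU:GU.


U = 1.65·0.000125^(GP/1000)·(1−e^(−0.04t))/4.15;  IBU = (α/100)·m·U·1000/V;  BU:GU = IBU/GP
U = 1.65·0.000125^(78/1000)·(1−e^(−0.04·67))/4.15 = 0.1837
IBU = (12.7/100)·16·0.1837·1000/20.7 = 18.0344
BU:GU = 18.0344/78

0.2312


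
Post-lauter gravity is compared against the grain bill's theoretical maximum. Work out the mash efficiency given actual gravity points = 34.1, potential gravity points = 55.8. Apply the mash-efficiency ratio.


efficiency = actual / potential × 100
efficiency = 34.1 / 55.8 × 100

61.1111 %


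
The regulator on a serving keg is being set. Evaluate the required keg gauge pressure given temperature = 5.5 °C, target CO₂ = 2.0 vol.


psi = vols/(0.01821 + 0.09011·e^(−0.04·T)) − 14.695
psi = 2.0/(0.01821 + 0.09011·e^(−0.04·5.5)) − 14.695

7.3984 psi


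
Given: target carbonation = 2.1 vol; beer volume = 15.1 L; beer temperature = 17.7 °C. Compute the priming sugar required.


residual = 14.695·(0.01821 + 0.09011·e^(−0.04·T));  sugar = (target − residual)·4.0·V
residual = 14.695·(0.01821 + 0.09011·e^(−0.04·17.7)) = 0.9199
sugar = (2.1 − 0.9199)·4.0·15.1

71.2770 g


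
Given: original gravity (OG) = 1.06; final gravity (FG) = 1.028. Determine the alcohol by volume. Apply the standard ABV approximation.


ABV = (OG − FG) · 131.25
ABV = (1.06 − 1.028) · 131.25

4.2000 % ABV


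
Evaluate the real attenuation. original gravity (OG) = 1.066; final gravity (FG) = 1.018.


AA = (OG−FG)/(OG−1)·100;  RA = AA·0.8192
AA = (1.066 − 1.018)/(1.066 − 1)·100 = 72.7273
RA = 72.7273·0.8192

59.5782 %


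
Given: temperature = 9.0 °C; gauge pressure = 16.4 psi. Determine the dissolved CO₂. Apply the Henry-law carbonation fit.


vols = (P + 14.695)·(0.01821 + 0.09011·e^(−0.04·T))
vols = (16.4 + 14.695)·(0.01821 + 0.09011·e^(−0.04·9.0))

2.5211 volumes


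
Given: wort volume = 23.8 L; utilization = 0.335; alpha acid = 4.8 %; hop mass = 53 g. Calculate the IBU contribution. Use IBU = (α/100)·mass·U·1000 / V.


IBU = (4.8/100)·53·0.335·1000 / 23.8

35.8084 IBU


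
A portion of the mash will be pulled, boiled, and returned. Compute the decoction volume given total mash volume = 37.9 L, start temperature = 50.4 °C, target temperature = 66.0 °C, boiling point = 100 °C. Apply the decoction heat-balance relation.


V_dec = V_total·(T_target − T_start)/(T_boil − T_start)
V_dec = 37.9·(66.0 − 50.4)/(100 − 50.4)

11.9202 L


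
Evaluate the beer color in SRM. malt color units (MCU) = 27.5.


SRM = 1.4922 · MCU^0.6859
SRM = 1.4922 · 27.5^0.6859

14.4899 SRM


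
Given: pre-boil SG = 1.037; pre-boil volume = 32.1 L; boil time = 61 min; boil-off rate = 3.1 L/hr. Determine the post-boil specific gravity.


V_post = V_pre − rate·(t/60);  SG_post = 1 + (SG_pre−1)·V_pre/V_post
V_post = 32.1 − 3.1·(61/60) = 28.9483
SG_post = 1 + (1.037 − 1)·32.1/28.9483

1.0410


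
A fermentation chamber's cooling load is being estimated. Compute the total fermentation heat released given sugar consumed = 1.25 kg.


Q = m_sugar · 590 kJ/kg
Q = 1.25 · 590

737.5000 kJ


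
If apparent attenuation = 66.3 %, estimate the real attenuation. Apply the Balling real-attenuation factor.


RA = AA · 0.8192
RA = 66.3 · 0.8192

54.3130 %


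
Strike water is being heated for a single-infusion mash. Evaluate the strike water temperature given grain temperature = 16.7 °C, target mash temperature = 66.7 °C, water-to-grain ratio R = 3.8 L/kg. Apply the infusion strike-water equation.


T_strike = (0.41/R)·(T_mash − T_grain) + T_mash
T_strike = (0.41/3.8)·(66.7 − 16.7) + 66.7

72.0947 °C


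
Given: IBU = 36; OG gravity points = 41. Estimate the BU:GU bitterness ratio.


BU:GU = IBU / OG_points
BU:GU = 36 / 41

0.8780


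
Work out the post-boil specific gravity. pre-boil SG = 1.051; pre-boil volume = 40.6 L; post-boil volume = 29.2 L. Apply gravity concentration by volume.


SG_post = 1 + (SG_pre − 1)·V_pre/V_post
pts_pre = (1.051 − 1)·1000 = 51.0000
pts_post = 51.0000·40.6/29.2 = 70.9110
SG_post = 1 + 70.9110/1000

1.0709


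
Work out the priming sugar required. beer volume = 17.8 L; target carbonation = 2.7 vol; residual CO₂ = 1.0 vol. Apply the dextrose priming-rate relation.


sugar = (target − residual)·4.0·V
sugar = (2.7 − 1.0)·4.0·17.8

121.0400 g


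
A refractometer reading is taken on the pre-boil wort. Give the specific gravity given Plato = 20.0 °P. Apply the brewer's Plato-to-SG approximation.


SG = 259/(259 − P)
SG = 259/(259 − 20.0)

1.0837


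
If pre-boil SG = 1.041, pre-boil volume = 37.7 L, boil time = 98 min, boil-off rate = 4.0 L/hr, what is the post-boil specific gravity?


V_post = V_pre − rate·(t/60);  SG_post = 1 + (SG_pre−1)·V_pre/V_post
V_post = 37.7 − 4.0·(98/60) = 31.1667
SG_post = 1 + (1.041 − 1)·37.7/31.1667

1.0496


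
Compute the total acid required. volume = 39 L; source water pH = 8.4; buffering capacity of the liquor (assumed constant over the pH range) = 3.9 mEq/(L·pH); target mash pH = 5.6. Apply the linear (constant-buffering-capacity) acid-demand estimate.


acid = buffering capacity · (pH_source − pH_target) · V
acid = 3.9 · (8.4 − 5.6) · 39

425.8800 mEq


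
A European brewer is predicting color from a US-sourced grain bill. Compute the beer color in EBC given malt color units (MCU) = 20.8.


SRM = 1.4922·MCU^0.6859;  EBC = SRM·1.97
SRM = 1.4922·20.8^0.6859 = 11.9643
EBC = 11.9643·1.97

23.5696 EBC


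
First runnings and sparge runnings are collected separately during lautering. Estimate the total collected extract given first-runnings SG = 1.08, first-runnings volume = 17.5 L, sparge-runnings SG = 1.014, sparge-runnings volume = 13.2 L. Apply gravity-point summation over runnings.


total = Σ (SG_i − 1)·1000·V_i
first = (1.08 − 1)·1000·17.5 = 1400.0000
sparge = (1.014 − 1)·1000·13.2 = 184.8000
total = 1400.0000 + 184.8000

1584.8000 gravity·L


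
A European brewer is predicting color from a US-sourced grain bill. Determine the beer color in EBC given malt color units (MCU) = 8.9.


SRM = 1.4922·MCU^0.6859;  EBC = SRM·1.97
SRM = 1.4922·8.9^0.6859 = 6.6836
EBC = 6.6836·1.97

13.1668 EBC


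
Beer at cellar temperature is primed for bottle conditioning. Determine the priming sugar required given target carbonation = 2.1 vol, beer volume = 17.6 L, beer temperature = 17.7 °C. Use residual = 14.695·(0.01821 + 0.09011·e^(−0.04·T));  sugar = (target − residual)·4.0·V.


residual = 14.695·(0.01821 + 0.09011·e^(−0.04·17.7)) = 0.9199
sugar = (2.1 − 0.9199)·4.0·17.6

83.0778 g


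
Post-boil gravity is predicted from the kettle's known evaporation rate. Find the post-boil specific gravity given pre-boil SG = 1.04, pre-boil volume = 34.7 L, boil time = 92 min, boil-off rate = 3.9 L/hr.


V_post = V_pre − rate·(t/60);  SG_post = 1 + (SG_pre−1)·V_pre/V_post
V_post = 34.7 − 3.9·(92/60) = 28.7200
SG_post = 1 + (1.04 − 1)·34.7/28.7200

1.0483


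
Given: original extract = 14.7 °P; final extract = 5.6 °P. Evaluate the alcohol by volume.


SG = 259/(259 − P);  ABV = (OG − FG)·131.25
OG = 259/(259 − 14.7) = 1.0602
FG = 259/(259 − 5.6) = 1.0221
ABV = (1.0602 − 1.0221)·131.25

4.9970 % ABV


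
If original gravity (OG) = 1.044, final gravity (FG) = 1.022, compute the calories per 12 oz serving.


ABW = (OG−FG)·131.25·0.79/FG;  °P = 259 − 259/SG (for OG→OE and FG→AE);  RE = 0.1808·OE + 0.8192·AE;  Cal = (6.9·ABW + 4·(RE−0.1))·FG·3.55
ABW = (1.044 − 1.022)·131.25·0.79/1.022 = 2.2320
OE = 259 − 259/1.044 = 10.9157 °P
AE = 259 − 259/1.022 = 5.5753 °P
RE = 0.1808·10.9157 + 0.8192·5.5753 = 6.5409 °P
Cal = (6.9·2.2320 + 4·(6.5409−0.1))·1.022·3.55

149.3488 kcal


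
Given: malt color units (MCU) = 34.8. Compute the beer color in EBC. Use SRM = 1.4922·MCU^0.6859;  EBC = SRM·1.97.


SRM = 1.4922·34.8^0.6859 = 17.0293
EBC = 17.0293·1.97

33.5477 EBC


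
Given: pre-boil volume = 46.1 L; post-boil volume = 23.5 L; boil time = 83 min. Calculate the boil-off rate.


rate = (V_pre − V_post) / (t_min/60)
rate = (46.1 − 23.5) / (83/60)

16.3373 L/hr


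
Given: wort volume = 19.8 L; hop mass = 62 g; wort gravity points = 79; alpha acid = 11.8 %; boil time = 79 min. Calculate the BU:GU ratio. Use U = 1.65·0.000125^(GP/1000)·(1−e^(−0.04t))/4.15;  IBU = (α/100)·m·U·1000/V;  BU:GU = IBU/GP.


U = 1.65·0.000125^(79/1000)·(1−e^(−0.04·79))/4.15 = 0.1872
IBU = (11.8/100)·62·0.1872·1000/19.8 = 69.1628
BU:GU = 69.1628/79

0.8755
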